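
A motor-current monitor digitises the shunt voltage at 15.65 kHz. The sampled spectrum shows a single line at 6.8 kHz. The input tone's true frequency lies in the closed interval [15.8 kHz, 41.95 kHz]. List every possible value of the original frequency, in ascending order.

Frequencies that alias to 6.8 kHz are k·fs ± 6.8 kHz for integer k ≥ 0.
k=0: 6.8 kHz.
k=1: 8.85 kHz, 22.45 kHz.
k=2: 24.5 kHz, 38.1 kHz.
k=3: 40.15 kHz, 53.75 kHz.
k=4: 55.8 kHz, 69.4 kHz.
Within [15.8 kHz, 41.95 kHz]: 22.45 kHz, 24.5 kHz, 38.1 kHz, 40.15 kHz.

22.45 kHz, 24.5 kHz, 38.1 kHz, 40.15 kHz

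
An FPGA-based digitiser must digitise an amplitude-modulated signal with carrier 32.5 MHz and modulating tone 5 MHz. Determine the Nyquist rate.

75 MHz

AM sidebands sit at fc ± fm = 27.5 MHz and 37.5 MHz.
Highest-frequency component: 37.5 MHz.
Nyquist rate = 2 × 37.5 MHz = 75 MHz.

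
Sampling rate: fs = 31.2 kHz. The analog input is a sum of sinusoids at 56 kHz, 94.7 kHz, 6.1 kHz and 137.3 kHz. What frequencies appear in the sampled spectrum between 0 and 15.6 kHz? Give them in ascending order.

1.1 kHz, 6.1 kHz, 6.4 kHz, 12.5 kHz

fs/2 = 15.6 kHz.
56 kHz mod fs = 24.8 kHz.
24.8 kHz > fs/2 = 15.6 kHz, folds to fs − 24.8 kHz = 6.4 kHz.
94.7 kHz mod fs = 1.1 kHz.
1.1 kHz ≤ fs/2 = 15.6 kHz, appears at 1.1 kHz.
6.1 kHz ≤ fs/2 = 15.6 kHz, passes unchanged.
137.3 kHz mod fs = 12.5 kHz.
12.5 kHz ≤ fs/2 = 15.6 kHz, appears at 12.5 kHz.
Distinct values: {1.1 kHz, 6.1 kHz, 6.4 kHz, 12.5 kHz}.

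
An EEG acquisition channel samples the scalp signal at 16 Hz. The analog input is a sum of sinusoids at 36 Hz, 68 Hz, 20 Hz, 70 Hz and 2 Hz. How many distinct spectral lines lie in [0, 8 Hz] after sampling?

fs/2 = 8 Hz.
36 Hz mod fs = 4 Hz.
4 Hz ≤ fs/2 = 8 Hz, appears at 4 Hz.
68 Hz mod fs = 4 Hz.
4 Hz ≤ fs/2 = 8 Hz, appears at 4 Hz.
20 Hz mod fs = 4 Hz.
4 Hz ≤ fs/2 = 8 Hz, appears at 4 Hz.
70 Hz mod fs = 6 Hz.
6 Hz ≤ fs/2 = 8 Hz, appears at 6 Hz.
2 Hz ≤ fs/2 = 8 Hz, passes unchanged.
Distinct values: {2 Hz, 4 Hz, 6 Hz} → 3.

3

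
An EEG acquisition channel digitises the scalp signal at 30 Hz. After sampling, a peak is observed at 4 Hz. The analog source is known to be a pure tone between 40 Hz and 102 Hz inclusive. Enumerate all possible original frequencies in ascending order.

Frequencies that alias to 4 Hz are k·fs ± 4 Hz for integer k ≥ 0.
k=0: 4 Hz.
k=1: 26 Hz, 34 Hz.
k=2: 56 Hz, 64 Hz.
k=3: 86 Hz, 94 Hz.
k=4: 116 Hz, 124 Hz.
Within [40 Hz, 102 Hz]: 56 Hz, 64 Hz, 86 Hz, 94 Hz.

56 Hz, 64 Hz, 86 Hz, 94 Hz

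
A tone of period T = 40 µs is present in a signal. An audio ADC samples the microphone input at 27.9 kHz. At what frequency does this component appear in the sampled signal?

T = 40 µs → f = 1/T = 25 kHz.
25 kHz > fs/2 = 13.95 kHz, folds to fs − 25 kHz = 2.9 kHz.

2.9 kHz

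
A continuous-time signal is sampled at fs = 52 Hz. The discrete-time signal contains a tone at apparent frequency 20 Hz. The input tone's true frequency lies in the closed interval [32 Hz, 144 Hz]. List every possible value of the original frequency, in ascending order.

32 Hz, 72 Hz, 84 Hz, 124 Hz, 136 Hz

Frequencies that alias to 20 Hz are k·fs ± 20 Hz for integer k ≥ 0.
k=0: 20 Hz.
k=1: 32 Hz, 72 Hz.
k=2: 84 Hz, 124 Hz.
k=3: 136 Hz, 176 Hz.
k=4: 188 Hz, 228 Hz.
Within [32 Hz, 144 Hz]: 32 Hz, 72 Hz, 84 Hz, 124 Hz, 136 Hz.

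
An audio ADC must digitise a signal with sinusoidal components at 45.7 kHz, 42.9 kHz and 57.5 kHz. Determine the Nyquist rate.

Highest-frequency component: 57.5 kHz.
Nyquist rate = 2 × 57.5 kHz = 115 kHz.

115 kHz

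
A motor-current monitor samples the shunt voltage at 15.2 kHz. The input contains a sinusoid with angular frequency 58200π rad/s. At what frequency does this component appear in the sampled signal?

1.3 kHz

ω = 58200π rad/s → f = ω/(2π) = 29100 Hz = 29.1 kHz.
29.1 kHz mod fs = 13.9 kHz.
13.9 kHz > fs/2 = 7.6 kHz, folds to fs − 13.9 kHz = 1.3 kHz.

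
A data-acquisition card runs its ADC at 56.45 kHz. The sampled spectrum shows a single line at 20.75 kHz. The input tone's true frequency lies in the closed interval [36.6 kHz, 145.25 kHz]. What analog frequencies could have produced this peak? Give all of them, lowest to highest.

77.2 kHz, 92.15 kHz, 133.65 kHz

Frequencies that alias to 20.75 kHz are k·fs ± 20.75 kHz for integer k ≥ 0.
k=0: 20.75 kHz.
k=1: 35.7 kHz, 77.2 kHz.
k=2: 92.15 kHz, 133.65 kHz.
k=3: 148.6 kHz, 190.1 kHz.
Within [36.6 kHz, 145.25 kHz]: 77.2 kHz, 92.15 kHz, 133.65 kHz.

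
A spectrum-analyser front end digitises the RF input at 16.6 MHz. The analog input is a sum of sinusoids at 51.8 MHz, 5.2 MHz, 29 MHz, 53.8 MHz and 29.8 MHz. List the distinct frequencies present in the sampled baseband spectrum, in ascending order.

fs/2 = 8.3 MHz.
51.8 MHz mod fs = 2 MHz.
2 MHz ≤ fs/2 = 8.3 MHz, appears at 2 MHz.
5.2 MHz ≤ fs/2 = 8.3 MHz, passes unchanged.
29 MHz mod fs = 12.4 MHz.
12.4 MHz > fs/2 = 8.3 MHz, folds to fs − 12.4 MHz = 4.2 MHz.
53.8 MHz mod fs = 4 MHz.
4 MHz ≤ fs/2 = 8.3 MHz, appears at 4 MHz.
29.8 MHz mod fs = 13.2 MHz.
13.2 MHz > fs/2 = 8.3 MHz, folds to fs − 13.2 MHz = 3.4 MHz.
Distinct values: {2 MHz, 3.4 MHz, 4 MHz, 4.2 MHz, 5.2 MHz}.

2 MHz, 3.4 MHz, 4 MHz, 4.2 MHz, 5.2 MHz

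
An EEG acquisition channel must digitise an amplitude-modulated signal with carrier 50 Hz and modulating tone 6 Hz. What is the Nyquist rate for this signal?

AM sidebands sit at fc ± fm = 44 Hz and 56 Hz.
Highest-frequency component: 56 Hz.
Nyquist rate = 2 × 56 Hz = 112 Hz.

112 Hz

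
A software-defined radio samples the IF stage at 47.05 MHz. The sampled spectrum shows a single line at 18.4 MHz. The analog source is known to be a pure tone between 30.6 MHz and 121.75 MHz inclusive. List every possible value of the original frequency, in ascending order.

Frequencies that alias to 18.4 MHz are k·fs ± 18.4 MHz for integer k ≥ 0.
k=0: 18.4 MHz.
k=1: 28.65 MHz, 65.45 MHz.
k=2: 75.7 MHz, 112.5 MHz.
k=3: 122.75 MHz, 159.55 MHz.
Within [30.6 MHz, 121.75 MHz]: 65.45 MHz, 75.7 MHz, 112.5 MHz.

65.45 MHz, 75.7 MHz, 112.5 MHz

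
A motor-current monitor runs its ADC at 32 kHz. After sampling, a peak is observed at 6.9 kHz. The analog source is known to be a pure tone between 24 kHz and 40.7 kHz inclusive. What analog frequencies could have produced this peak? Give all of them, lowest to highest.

Frequencies that alias to 6.9 kHz are k·fs ± 6.9 kHz for integer k ≥ 0.
k=0: 6.9 kHz.
k=1: 25.1 kHz, 38.9 kHz.
k=2: 57.1 kHz, 70.9 kHz.
Within [24 kHz, 40.7 kHz]: 25.1 kHz, 38.9 kHz.

25.1 kHz, 38.9 kHz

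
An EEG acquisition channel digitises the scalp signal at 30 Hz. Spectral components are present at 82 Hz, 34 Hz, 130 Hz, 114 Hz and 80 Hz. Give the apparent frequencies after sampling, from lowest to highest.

fs/2 = 15 Hz.
82 Hz mod fs = 22 Hz.
22 Hz > fs/2 = 15 Hz, folds to fs − 22 Hz = 8 Hz.
34 Hz mod fs = 4 Hz.
4 Hz ≤ fs/2 = 15 Hz, appears at 4 Hz.
130 Hz mod fs = 10 Hz.
10 Hz ≤ fs/2 = 15 Hz, appears at 10 Hz.
114 Hz mod fs = 24 Hz.
24 Hz > fs/2 = 15 Hz, folds to fs − 24 Hz = 6 Hz.
80 Hz mod fs = 20 Hz.
20 Hz > fs/2 = 15 Hz, folds to fs − 20 Hz = 10 Hz.
Distinct values: {4 Hz, 6 Hz, 8 Hz, 10 Hz}.

4 Hz, 6 Hz, 8 Hz, 10 Hz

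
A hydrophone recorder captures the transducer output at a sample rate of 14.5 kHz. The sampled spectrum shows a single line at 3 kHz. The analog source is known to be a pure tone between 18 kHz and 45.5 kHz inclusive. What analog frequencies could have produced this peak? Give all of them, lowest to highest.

26 kHz, 32 kHz, 40.5 kHz

Frequencies that alias to 3 kHz are k·fs ± 3 kHz for integer k ≥ 0.
k=0: 3 kHz.
k=1: 11.5 kHz, 17.5 kHz.
k=2: 26 kHz, 32 kHz.
k=3: 40.5 kHz, 46.5 kHz.
k=4: 55 kHz, 61 kHz.
Within [18 kHz, 45.5 kHz]: 26 kHz, 32 kHz, 40.5 kHz.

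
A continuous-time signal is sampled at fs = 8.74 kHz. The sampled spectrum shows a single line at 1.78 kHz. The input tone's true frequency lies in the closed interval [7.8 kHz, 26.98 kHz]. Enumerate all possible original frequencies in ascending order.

Frequencies that alias to 1.78 kHz are k·fs ± 1.78 kHz for integer k ≥ 0.
k=0: 1.78 kHz.
k=1: 6.96 kHz, 10.52 kHz.
k=2: 15.7 kHz, 19.26 kHz.
k=3: 24.44 kHz, 28 kHz.
k=4: 33.18 kHz, 36.74 kHz.
Within [7.8 kHz, 26.98 kHz]: 10.52 kHz, 15.7 kHz, 19.26 kHz, 24.44 kHz.

10.52 kHz, 15.7 kHz, 19.26 kHz, 24.44 kHz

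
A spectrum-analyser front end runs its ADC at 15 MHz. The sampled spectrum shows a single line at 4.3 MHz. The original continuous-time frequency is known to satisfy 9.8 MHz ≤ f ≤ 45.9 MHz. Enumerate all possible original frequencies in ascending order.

10.7 MHz, 19.3 MHz, 25.7 MHz, 34.3 MHz, 40.7 MHz

Frequencies that alias to 4.3 MHz are k·fs ± 4.3 MHz for integer k ≥ 0.
k=0: 4.3 MHz.
k=1: 10.7 MHz, 19.3 MHz.
k=2: 25.7 MHz, 34.3 MHz.
k=3: 40.7 MHz, 49.3 MHz.
k=4: 55.7 MHz, 64.3 MHz.
Within [9.8 MHz, 45.9 MHz]: 10.7 MHz, 19.3 MHz, 25.7 MHz, 34.3 MHz, 40.7 MHz.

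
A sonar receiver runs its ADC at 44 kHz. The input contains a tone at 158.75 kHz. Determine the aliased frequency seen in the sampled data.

17.25 kHz

158.75 kHz mod fs = 26.75 kHz.
26.75 kHz > fs/2 = 22 kHz, folds to fs − 26.75 kHz = 17.25 kHz.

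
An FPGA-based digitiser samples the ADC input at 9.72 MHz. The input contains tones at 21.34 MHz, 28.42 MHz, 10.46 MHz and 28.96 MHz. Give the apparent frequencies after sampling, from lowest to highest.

0.2 MHz, 0.74 MHz, 1.9 MHz

fs/2 = 4.86 MHz.
21.34 MHz mod fs = 1.9 MHz.
1.9 MHz ≤ fs/2 = 4.86 MHz, appears at 1.9 MHz.
28.42 MHz mod fs = 8.98 MHz.
8.98 MHz > fs/2 = 4.86 MHz, folds to fs − 8.98 MHz = 0.74 MHz.
10.46 MHz mod fs = 0.74 MHz.
0.74 MHz ≤ fs/2 = 4.86 MHz, appears at 0.74 MHz.
28.96 MHz mod fs = 9.52 MHz.
9.52 MHz > fs/2 = 4.86 MHz, folds to fs − 9.52 MHz = 0.2 MHz.
Distinct values: {0.2 MHz, 0.74 MHz, 1.9 MHz}.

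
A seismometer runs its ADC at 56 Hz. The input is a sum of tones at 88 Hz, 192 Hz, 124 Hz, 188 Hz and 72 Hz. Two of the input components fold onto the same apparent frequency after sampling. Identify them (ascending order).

fs/2 = 28 Hz.
88 Hz mod fs = 32 Hz.
32 Hz > fs/2 = 28 Hz, folds to fs − 32 Hz = 24 Hz.
192 Hz mod fs = 24 Hz.
24 Hz ≤ fs/2 = 28 Hz, appears at 24 Hz.
124 Hz mod fs = 12 Hz.
12 Hz ≤ fs/2 = 28 Hz, appears at 12 Hz.
188 Hz mod fs = 20 Hz.
20 Hz ≤ fs/2 = 28 Hz, appears at 20 Hz.
72 Hz mod fs = 16 Hz.
16 Hz ≤ fs/2 = 28 Hz, appears at 16 Hz.
88 Hz and 192 Hz both map to 24 Hz.

88 Hz, 192 Hz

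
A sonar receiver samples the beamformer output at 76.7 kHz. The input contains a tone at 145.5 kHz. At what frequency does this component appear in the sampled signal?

145.5 kHz mod fs = 68.8 kHz.
68.8 kHz > fs/2 = 38.35 kHz, folds to fs − 68.8 kHz = 7.9 kHz.

7.9 kHz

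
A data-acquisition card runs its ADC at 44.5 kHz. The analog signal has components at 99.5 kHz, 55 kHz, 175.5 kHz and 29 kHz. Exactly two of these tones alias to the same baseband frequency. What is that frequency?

fs/2 = 22.25 kHz.
99.5 kHz mod fs = 10.5 kHz.
10.5 kHz ≤ fs/2 = 22.25 kHz, appears at 10.5 kHz.
55 kHz mod fs = 10.5 kHz.
10.5 kHz ≤ fs/2 = 22.25 kHz, appears at 10.5 kHz.
175.5 kHz mod fs = 42 kHz.
42 kHz > fs/2 = 22.25 kHz, folds to fs − 42 kHz = 2.5 kHz.
29 kHz > fs/2 = 22.25 kHz, folds to fs − 29 kHz = 15.5 kHz.
55 kHz and 99.5 kHz both map to 10.5 kHz.

10.5 kHz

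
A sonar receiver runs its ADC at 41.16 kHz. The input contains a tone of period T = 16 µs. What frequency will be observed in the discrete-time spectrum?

19.82 kHz

T = 16 µs → f = 1/T = 62.5 kHz.
62.5 kHz mod fs = 21.34 kHz.
21.34 kHz > fs/2 = 20.58 kHz, folds to fs − 21.34 kHz = 19.82 kHz.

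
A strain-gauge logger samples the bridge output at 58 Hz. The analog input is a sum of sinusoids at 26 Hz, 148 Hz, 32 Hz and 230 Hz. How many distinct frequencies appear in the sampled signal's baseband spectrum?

2

fs/2 = 29 Hz.
26 Hz ≤ fs/2 = 29 Hz, passes unchanged.
148 Hz mod fs = 32 Hz.
32 Hz > fs/2 = 29 Hz, folds to fs − 32 Hz = 26 Hz.
32 Hz > fs/2 = 29 Hz, folds to fs − 32 Hz = 26 Hz.
230 Hz mod fs = 56 Hz.
56 Hz > fs/2 = 29 Hz, folds to fs − 56 Hz = 2 Hz.
Distinct values: {2 Hz, 26 Hz} → 2.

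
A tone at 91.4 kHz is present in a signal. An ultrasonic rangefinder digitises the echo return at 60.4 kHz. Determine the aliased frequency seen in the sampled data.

91.4 kHz mod fs = 31 kHz.
31 kHz > fs/2 = 30.2 kHz, folds to fs − 31 kHz = 29.4 kHz.

29.4 kHz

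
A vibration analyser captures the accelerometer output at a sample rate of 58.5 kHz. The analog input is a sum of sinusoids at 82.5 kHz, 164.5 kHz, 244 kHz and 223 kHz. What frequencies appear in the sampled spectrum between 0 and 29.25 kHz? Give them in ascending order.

fs/2 = 29.25 kHz.
82.5 kHz mod fs = 24 kHz.
24 kHz ≤ fs/2 = 29.25 kHz, appears at 24 kHz.
164.5 kHz mod fs = 47.5 kHz.
47.5 kHz > fs/2 = 29.25 kHz, folds to fs − 47.5 kHz = 11 kHz.
244 kHz mod fs = 10 kHz.
10 kHz ≤ fs/2 = 29.25 kHz, appears at 10 kHz.
223 kHz mod fs = 47.5 kHz.
47.5 kHz > fs/2 = 29.25 kHz, folds to fs − 47.5 kHz = 11 kHz.
Distinct values: {10 kHz, 11 kHz, 24 kHz}.

10 kHz, 11 kHz, 24 kHz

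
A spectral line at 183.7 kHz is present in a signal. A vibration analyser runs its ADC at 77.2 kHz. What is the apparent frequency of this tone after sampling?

29.3 kHz

183.7 kHz mod fs = 29.3 kHz.
29.3 kHz ≤ fs/2 = 38.6 kHz, appears at 29.3 kHz.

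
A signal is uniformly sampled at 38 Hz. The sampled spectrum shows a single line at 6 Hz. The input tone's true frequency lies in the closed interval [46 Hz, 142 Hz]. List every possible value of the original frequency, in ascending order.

Frequencies that alias to 6 Hz are k·fs ± 6 Hz for integer k ≥ 0.
k=0: 6 Hz.
k=1: 32 Hz, 44 Hz.
k=2: 70 Hz, 82 Hz.
k=3: 108 Hz, 120 Hz.
k=4: 146 Hz, 158 Hz.
Within [46 Hz, 142 Hz]: 70 Hz, 82 Hz, 108 Hz, 120 Hz.

70 Hz, 82 Hz, 108 Hz, 120 Hz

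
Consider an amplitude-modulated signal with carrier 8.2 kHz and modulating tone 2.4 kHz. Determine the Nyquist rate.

21.2 kHz

AM sidebands sit at fc ± fm = 5.8 kHz and 10.6 kHz.
Highest-frequency component: 10.6 kHz.
Nyquist rate = 2 × 10.6 kHz = 21.2 kHz.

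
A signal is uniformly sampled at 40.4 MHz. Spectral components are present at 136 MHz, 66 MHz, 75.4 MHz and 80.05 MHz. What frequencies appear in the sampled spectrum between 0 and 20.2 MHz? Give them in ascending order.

0.75 MHz, 5.4 MHz, 14.8 MHz

fs/2 = 20.2 MHz.
136 MHz mod fs = 14.8 MHz.
14.8 MHz ≤ fs/2 = 20.2 MHz, appears at 14.8 MHz.
66 MHz mod fs = 25.6 MHz.
25.6 MHz > fs/2 = 20.2 MHz, folds to fs − 25.6 MHz = 14.8 MHz.
75.4 MHz mod fs = 35 MHz.
35 MHz > fs/2 = 20.2 MHz, folds to fs − 35 MHz = 5.4 MHz.
80.05 MHz mod fs = 39.65 MHz.
39.65 MHz > fs/2 = 20.2 MHz, folds to fs − 39.65 MHz = 0.75 MHz.
Distinct values: {0.75 MHz, 5.4 MHz, 14.8 MHz}.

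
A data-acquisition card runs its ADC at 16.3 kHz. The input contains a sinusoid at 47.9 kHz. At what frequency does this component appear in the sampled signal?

47.9 kHz mod fs = 15.3 kHz.
15.3 kHz > fs/2 = 8.15 kHz, folds to fs − 15.3 kHz = 1 kHz.

1 kHz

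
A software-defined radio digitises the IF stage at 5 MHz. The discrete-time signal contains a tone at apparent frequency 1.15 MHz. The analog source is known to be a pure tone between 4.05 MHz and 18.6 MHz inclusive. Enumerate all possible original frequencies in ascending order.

6.15 MHz, 8.85 MHz, 11.15 MHz, 13.85 MHz, 16.15 MHz

Frequencies that alias to 1.15 MHz are k·fs ± 1.15 MHz for integer k ≥ 0.
k=0: 1.15 MHz.
k=1: 3.85 MHz, 6.15 MHz.
k=2: 8.85 MHz, 11.15 MHz.
k=3: 13.85 MHz, 16.15 MHz.
k=4: 18.85 MHz, 21.15 MHz.
Within [4.05 MHz, 18.6 MHz]: 6.15 MHz, 8.85 MHz, 11.15 MHz, 13.85 MHz, 16.15 MHz.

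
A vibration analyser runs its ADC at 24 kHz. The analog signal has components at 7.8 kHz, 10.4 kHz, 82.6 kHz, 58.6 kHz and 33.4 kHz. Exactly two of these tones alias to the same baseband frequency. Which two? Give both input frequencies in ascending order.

fs/2 = 12 kHz.
7.8 kHz ≤ fs/2 = 12 kHz, passes unchanged.
10.4 kHz ≤ fs/2 = 12 kHz, passes unchanged.
82.6 kHz mod fs = 10.6 kHz.
10.6 kHz ≤ fs/2 = 12 kHz, appears at 10.6 kHz.
58.6 kHz mod fs = 10.6 kHz.
10.6 kHz ≤ fs/2 = 12 kHz, appears at 10.6 kHz.
33.4 kHz mod fs = 9.4 kHz.
9.4 kHz ≤ fs/2 = 12 kHz, appears at 9.4 kHz.
58.6 kHz and 82.6 kHz both map to 10.6 kHz.

58.6 kHz, 82.6 kHz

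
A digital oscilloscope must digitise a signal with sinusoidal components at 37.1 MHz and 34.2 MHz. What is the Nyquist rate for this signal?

Highest-frequency component: 37.1 MHz.
Nyquist rate = 2 × 37.1 MHz = 74.2 MHz.

74.2 MHz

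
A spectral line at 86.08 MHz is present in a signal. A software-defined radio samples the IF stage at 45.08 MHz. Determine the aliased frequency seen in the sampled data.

86.08 MHz mod fs = 41 MHz.
41 MHz > fs/2 = 22.54 MHz, folds to fs − 41 MHz = 4.08 MHz.

4.08 MHz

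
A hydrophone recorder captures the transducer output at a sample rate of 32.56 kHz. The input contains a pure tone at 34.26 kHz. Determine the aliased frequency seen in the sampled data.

34.26 kHz mod fs = 1.7 kHz.
1.7 kHz ≤ fs/2 = 16.28 kHz, appears at 1.7 kHz.

1.7 kHz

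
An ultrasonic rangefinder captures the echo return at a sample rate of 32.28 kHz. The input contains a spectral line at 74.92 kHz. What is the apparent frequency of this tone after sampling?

74.92 kHz mod fs = 10.36 kHz.
10.36 kHz ≤ fs/2 = 16.14 kHz, appears at 10.36 kHz.

10.36 kHz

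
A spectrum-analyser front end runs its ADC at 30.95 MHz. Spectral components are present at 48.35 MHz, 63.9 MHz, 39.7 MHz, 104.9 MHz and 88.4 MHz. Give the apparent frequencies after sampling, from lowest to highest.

2 MHz, 4.45 MHz, 8.75 MHz, 12.05 MHz, 13.55 MHz

fs/2 = 15.475 MHz.
48.35 MHz mod fs = 17.4 MHz.
17.4 MHz > fs/2 = 15.475 MHz, folds to fs − 17.4 MHz = 13.55 MHz.
63.9 MHz mod fs = 2 MHz.
2 MHz ≤ fs/2 = 15.475 MHz, appears at 2 MHz.
39.7 MHz mod fs = 8.75 MHz.
8.75 MHz ≤ fs/2 = 15.475 MHz, appears at 8.75 MHz.
104.9 MHz mod fs = 12.05 MHz.
12.05 MHz ≤ fs/2 = 15.475 MHz, appears at 12.05 MHz.
88.4 MHz mod fs = 26.5 MHz.
26.5 MHz > fs/2 = 15.475 MHz, folds to fs − 26.5 MHz = 4.45 MHz.
Distinct values: {2 MHz, 4.45 MHz, 8.75 MHz, 12.05 MHz, 13.55 MHz}.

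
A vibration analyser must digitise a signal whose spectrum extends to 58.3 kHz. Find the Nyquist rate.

116.6 kHz

Nyquist rate = 2 × 58.3 kHz = 116.6 kHz.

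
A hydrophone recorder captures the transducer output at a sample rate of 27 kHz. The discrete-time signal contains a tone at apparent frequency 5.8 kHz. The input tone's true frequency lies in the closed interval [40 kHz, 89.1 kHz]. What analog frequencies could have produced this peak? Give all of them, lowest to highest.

48.2 kHz, 59.8 kHz, 75.2 kHz, 86.8 kHz

Frequencies that alias to 5.8 kHz are k·fs ± 5.8 kHz for integer k ≥ 0.
k=0: 5.8 kHz.
k=1: 21.2 kHz, 32.8 kHz.
k=2: 48.2 kHz, 59.8 kHz.
k=3: 75.2 kHz, 86.8 kHz.
k=4: 102.2 kHz, 113.8 kHz.
Within [40 kHz, 89.1 kHz]: 48.2 kHz, 59.8 kHz, 75.2 kHz, 86.8 kHz.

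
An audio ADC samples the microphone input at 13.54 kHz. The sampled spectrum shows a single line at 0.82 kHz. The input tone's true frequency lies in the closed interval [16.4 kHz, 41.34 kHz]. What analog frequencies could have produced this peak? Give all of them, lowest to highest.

26.26 kHz, 27.9 kHz, 39.8 kHz

Frequencies that alias to 0.82 kHz are k·fs ± 0.82 kHz for integer k ≥ 0.
k=0: 0.82 kHz.
k=1: 12.72 kHz, 14.36 kHz.
k=2: 26.26 kHz, 27.9 kHz.
k=3: 39.8 kHz, 41.44 kHz.
k=4: 53.34 kHz, 54.98 kHz.
Within [16.4 kHz, 41.34 kHz]: 26.26 kHz, 27.9 kHz, 39.8 kHz.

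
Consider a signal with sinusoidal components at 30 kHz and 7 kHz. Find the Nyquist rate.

Highest-frequency component: 30 kHz.
Nyquist rate = 2 × 30 kHz = 60 kHz.

60 kHz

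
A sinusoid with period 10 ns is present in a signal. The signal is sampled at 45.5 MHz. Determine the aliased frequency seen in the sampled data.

9 MHz

T = 10 ns → f = 1/T = 100 MHz.
100 MHz mod fs = 9 MHz.
9 MHz ≤ fs/2 = 22.75 MHz, appears at 9 MHz.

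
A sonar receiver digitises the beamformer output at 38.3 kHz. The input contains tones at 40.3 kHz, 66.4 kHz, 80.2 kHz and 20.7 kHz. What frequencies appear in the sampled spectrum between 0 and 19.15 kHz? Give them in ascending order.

fs/2 = 19.15 kHz.
40.3 kHz mod fs = 2 kHz.
2 kHz ≤ fs/2 = 19.15 kHz, appears at 2 kHz.
66.4 kHz mod fs = 28.1 kHz.
28.1 kHz > fs/2 = 19.15 kHz, folds to fs − 28.1 kHz = 10.2 kHz.
80.2 kHz mod fs = 3.6 kHz.
3.6 kHz ≤ fs/2 = 19.15 kHz, appears at 3.6 kHz.
20.7 kHz > fs/2 = 19.15 kHz, folds to fs − 20.7 kHz = 17.6 kHz.
Distinct values: {2 kHz, 3.6 kHz, 10.2 kHz, 17.6 kHz}.

2 kHz, 3.6 kHz, 10.2 kHz, 17.6 kHz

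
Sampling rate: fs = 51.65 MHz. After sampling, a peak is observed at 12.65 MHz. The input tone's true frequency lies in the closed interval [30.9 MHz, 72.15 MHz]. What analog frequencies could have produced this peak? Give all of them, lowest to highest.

39 MHz, 64.3 MHz

Frequencies that alias to 12.65 MHz are k·fs ± 12.65 MHz for integer k ≥ 0.
k=0: 12.65 MHz.
k=1: 39 MHz, 64.3 MHz.
k=2: 90.65 MHz, 115.95 MHz.
Within [30.9 MHz, 72.15 MHz]: 39 MHz, 64.3 MHz.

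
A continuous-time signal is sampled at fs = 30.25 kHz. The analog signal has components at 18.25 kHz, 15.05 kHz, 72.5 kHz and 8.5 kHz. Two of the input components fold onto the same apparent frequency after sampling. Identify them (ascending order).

18.25 kHz, 72.5 kHz

fs/2 = 15.125 kHz.
18.25 kHz > fs/2 = 15.125 kHz, folds to fs − 18.25 kHz = 12 kHz.
15.05 kHz ≤ fs/2 = 15.125 kHz, passes unchanged.
72.5 kHz mod fs = 12 kHz.
12 kHz ≤ fs/2 = 15.125 kHz, appears at 12 kHz.
8.5 kHz ≤ fs/2 = 15.125 kHz, passes unchanged.
18.25 kHz and 72.5 kHz both map to 12 kHz.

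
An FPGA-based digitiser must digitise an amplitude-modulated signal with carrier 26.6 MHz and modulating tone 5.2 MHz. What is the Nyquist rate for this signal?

AM sidebands sit at fc ± fm = 21.4 MHz and 31.8 MHz.
Highest-frequency component: 31.8 MHz.
Nyquist rate = 2 × 31.8 MHz = 63.6 MHz.

63.6 MHz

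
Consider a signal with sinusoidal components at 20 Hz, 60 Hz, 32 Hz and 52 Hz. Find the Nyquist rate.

Highest-frequency component: 60 Hz.
Nyquist rate = 2 × 60 Hz = 120 Hz.

120 Hz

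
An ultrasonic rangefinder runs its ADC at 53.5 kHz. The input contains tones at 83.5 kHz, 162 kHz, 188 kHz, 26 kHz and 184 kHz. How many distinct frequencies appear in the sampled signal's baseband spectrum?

fs/2 = 26.75 kHz.
83.5 kHz mod fs = 30 kHz.
30 kHz > fs/2 = 26.75 kHz, folds to fs − 30 kHz = 23.5 kHz.
162 kHz mod fs = 1.5 kHz.
1.5 kHz ≤ fs/2 = 26.75 kHz, appears at 1.5 kHz.
188 kHz mod fs = 27.5 kHz.
27.5 kHz > fs/2 = 26.75 kHz, folds to fs − 27.5 kHz = 26 kHz.
26 kHz ≤ fs/2 = 26.75 kHz, passes unchanged.
184 kHz mod fs = 23.5 kHz.
23.5 kHz ≤ fs/2 = 26.75 kHz, appears at 23.5 kHz.
Distinct values: {1.5 kHz, 23.5 kHz, 26 kHz} → 3.

3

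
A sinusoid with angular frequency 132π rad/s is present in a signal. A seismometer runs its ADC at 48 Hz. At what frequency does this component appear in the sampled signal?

ω = 132π rad/s → f = ω/(2π) = 66 Hz.
66 Hz mod fs = 18 Hz.
18 Hz ≤ fs/2 = 24 Hz, appears at 18 Hz.

18 Hz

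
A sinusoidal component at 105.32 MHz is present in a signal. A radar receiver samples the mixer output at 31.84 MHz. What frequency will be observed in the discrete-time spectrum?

105.32 MHz mod fs = 9.8 MHz.
9.8 MHz ≤ fs/2 = 15.92 MHz, appears at 9.8 MHz.

9.8 MHz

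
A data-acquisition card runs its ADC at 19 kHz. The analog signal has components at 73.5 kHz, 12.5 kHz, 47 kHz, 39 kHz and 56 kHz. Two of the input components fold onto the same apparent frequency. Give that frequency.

1 kHz

fs/2 = 9.5 kHz.
73.5 kHz mod fs = 16.5 kHz.
16.5 kHz > fs/2 = 9.5 kHz, folds to fs − 16.5 kHz = 2.5 kHz.
12.5 kHz > fs/2 = 9.5 kHz, folds to fs − 12.5 kHz = 6.5 kHz.
47 kHz mod fs = 9 kHz.
9 kHz ≤ fs/2 = 9.5 kHz, appears at 9 kHz.
39 kHz mod fs = 1 kHz.
1 kHz ≤ fs/2 = 9.5 kHz, appears at 1 kHz.
56 kHz mod fs = 18 kHz.
18 kHz > fs/2 = 9.5 kHz, folds to fs − 18 kHz = 1 kHz.
39 kHz and 56 kHz both map to 1 kHz.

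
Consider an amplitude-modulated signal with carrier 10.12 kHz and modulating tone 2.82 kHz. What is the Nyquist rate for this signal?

AM sidebands sit at fc ± fm = 7.3 kHz and 12.94 kHz.
Highest-frequency component: 12.94 kHz.
Nyquist rate = 2 × 12.94 kHz = 25.88 kHz.

25.88 kHz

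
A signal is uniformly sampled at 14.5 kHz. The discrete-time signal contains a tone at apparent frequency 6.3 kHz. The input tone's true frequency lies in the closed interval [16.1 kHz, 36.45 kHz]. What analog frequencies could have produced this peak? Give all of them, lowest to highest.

Frequencies that alias to 6.3 kHz are k·fs ± 6.3 kHz for integer k ≥ 0.
k=0: 6.3 kHz.
k=1: 8.2 kHz, 20.8 kHz.
k=2: 22.7 kHz, 35.3 kHz.
k=3: 37.2 kHz, 49.8 kHz.
Within [16.1 kHz, 36.45 kHz]: 20.8 kHz, 22.7 kHz, 35.3 kHz.

20.8 kHz, 22.7 kHz, 35.3 kHz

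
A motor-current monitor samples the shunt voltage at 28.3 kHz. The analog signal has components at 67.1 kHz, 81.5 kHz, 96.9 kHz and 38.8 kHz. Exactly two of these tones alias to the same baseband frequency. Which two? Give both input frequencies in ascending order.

fs/2 = 14.15 kHz.
67.1 kHz mod fs = 10.5 kHz.
10.5 kHz ≤ fs/2 = 14.15 kHz, appears at 10.5 kHz.
81.5 kHz mod fs = 24.9 kHz.
24.9 kHz > fs/2 = 14.15 kHz, folds to fs − 24.9 kHz = 3.4 kHz.
96.9 kHz mod fs = 12 kHz.
12 kHz ≤ fs/2 = 14.15 kHz, appears at 12 kHz.
38.8 kHz mod fs = 10.5 kHz.
10.5 kHz ≤ fs/2 = 14.15 kHz, appears at 10.5 kHz.
38.8 kHz and 67.1 kHz both map to 10.5 kHz.

38.8 kHz, 67.1 kHz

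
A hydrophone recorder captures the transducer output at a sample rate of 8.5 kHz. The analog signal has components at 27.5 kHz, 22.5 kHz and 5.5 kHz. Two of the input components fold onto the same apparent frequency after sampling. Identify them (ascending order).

5.5 kHz, 22.5 kHz

fs/2 = 4.25 kHz.
27.5 kHz mod fs = 2 kHz.
2 kHz ≤ fs/2 = 4.25 kHz, appears at 2 kHz.
22.5 kHz mod fs = 5.5 kHz.
5.5 kHz > fs/2 = 4.25 kHz, folds to fs − 5.5 kHz = 3 kHz.
5.5 kHz > fs/2 = 4.25 kHz, folds to fs − 5.5 kHz = 3 kHz.
5.5 kHz and 22.5 kHz both map to 3 kHz.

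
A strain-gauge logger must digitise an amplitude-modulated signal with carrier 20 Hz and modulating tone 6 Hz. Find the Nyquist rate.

AM sidebands sit at fc ± fm = 14 Hz and 26 Hz.
Highest-frequency component: 26 Hz.
Nyquist rate = 2 × 26 Hz = 52 Hz.

52 Hz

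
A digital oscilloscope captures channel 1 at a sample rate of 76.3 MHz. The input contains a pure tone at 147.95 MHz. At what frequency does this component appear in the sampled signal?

147.95 MHz mod fs = 71.65 MHz.
71.65 MHz > fs/2 = 38.15 MHz, folds to fs − 71.65 MHz = 4.65 MHz.

4.65 MHz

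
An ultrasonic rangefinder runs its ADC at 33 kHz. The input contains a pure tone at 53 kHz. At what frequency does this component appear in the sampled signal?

13 kHz

53 kHz mod fs = 20 kHz.
20 kHz > fs/2 = 16.5 kHz, folds to fs − 20 kHz = 13 kHz.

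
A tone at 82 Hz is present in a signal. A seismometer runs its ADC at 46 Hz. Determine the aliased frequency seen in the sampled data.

10 Hz

82 Hz mod fs = 36 Hz.
36 Hz > fs/2 = 23 Hz, folds to fs − 36 Hz = 10 Hz.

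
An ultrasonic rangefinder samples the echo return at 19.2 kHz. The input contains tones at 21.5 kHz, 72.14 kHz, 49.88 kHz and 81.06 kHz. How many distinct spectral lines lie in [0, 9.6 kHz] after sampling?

4

fs/2 = 9.6 kHz.
21.5 kHz mod fs = 2.3 kHz.
2.3 kHz ≤ fs/2 = 9.6 kHz, appears at 2.3 kHz.
72.14 kHz mod fs = 14.54 kHz.
14.54 kHz > fs/2 = 9.6 kHz, folds to fs − 14.54 kHz = 4.66 kHz.
49.88 kHz mod fs = 11.48 kHz.
11.48 kHz > fs/2 = 9.6 kHz, folds to fs − 11.48 kHz = 7.72 kHz.
81.06 kHz mod fs = 4.26 kHz.
4.26 kHz ≤ fs/2 = 9.6 kHz, appears at 4.26 kHz.
Distinct values: {2.3 kHz, 4.26 kHz, 4.66 kHz, 7.72 kHz} → 4.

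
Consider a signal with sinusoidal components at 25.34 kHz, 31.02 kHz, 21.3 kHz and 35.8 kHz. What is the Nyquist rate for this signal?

71.6 kHz

Highest-frequency component: 35.8 kHz.
Nyquist rate = 2 × 35.8 kHz = 71.6 kHz.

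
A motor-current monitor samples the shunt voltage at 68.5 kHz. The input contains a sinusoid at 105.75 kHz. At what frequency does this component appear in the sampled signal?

105.75 kHz mod fs = 37.25 kHz.
37.25 kHz > fs/2 = 34.25 kHz, folds to fs − 37.25 kHz = 31.25 kHz.

31.25 kHz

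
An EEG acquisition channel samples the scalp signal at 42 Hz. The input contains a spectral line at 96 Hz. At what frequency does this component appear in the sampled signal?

96 Hz mod fs = 12 Hz.
12 Hz ≤ fs/2 = 21 Hz, appears at 12 Hz.

12 Hz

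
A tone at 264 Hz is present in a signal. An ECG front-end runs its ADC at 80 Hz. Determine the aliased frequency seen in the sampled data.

264 Hz mod fs = 24 Hz.
24 Hz ≤ fs/2 = 40 Hz, appears at 24 Hz.

24 Hz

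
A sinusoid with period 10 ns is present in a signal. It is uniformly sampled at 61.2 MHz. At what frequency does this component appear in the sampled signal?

T = 10 ns → f = 1/T = 100 MHz.
100 MHz mod fs = 38.8 MHz.
38.8 MHz > fs/2 = 30.6 MHz, folds to fs − 38.8 MHz = 22.4 MHz.

22.4 MHz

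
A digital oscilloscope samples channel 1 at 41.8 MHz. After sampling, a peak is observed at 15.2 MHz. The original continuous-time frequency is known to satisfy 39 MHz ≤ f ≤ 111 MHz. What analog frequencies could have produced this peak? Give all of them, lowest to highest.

Frequencies that alias to 15.2 MHz are k·fs ± 15.2 MHz for integer k ≥ 0.
k=0: 15.2 MHz.
k=1: 26.6 MHz, 57 MHz.
k=2: 68.4 MHz, 98.8 MHz.
k=3: 110.2 MHz, 140.6 MHz.
k=4: 152 MHz, 182.4 MHz.
Within [39 MHz, 111 MHz]: 57 MHz, 68.4 MHz, 98.8 MHz, 110.2 MHz.

57 MHz, 68.4 MHz, 98.8 MHz, 110.2 MHz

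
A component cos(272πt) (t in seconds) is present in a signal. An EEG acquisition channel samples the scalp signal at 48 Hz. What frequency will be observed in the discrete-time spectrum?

ω = 272π rad/s → f = ω/(2π) = 136 Hz.
136 Hz mod fs = 40 Hz.
40 Hz > fs/2 = 24 Hz, folds to fs − 40 Hz = 8 Hz.

8 Hz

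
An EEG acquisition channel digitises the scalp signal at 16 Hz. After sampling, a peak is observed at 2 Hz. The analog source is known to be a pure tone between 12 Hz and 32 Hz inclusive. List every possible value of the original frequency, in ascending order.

14 Hz, 18 Hz, 30 Hz

Frequencies that alias to 2 Hz are k·fs ± 2 Hz for integer k ≥ 0.
k=0: 2 Hz.
k=1: 14 Hz, 18 Hz.
k=2: 30 Hz, 34 Hz.
k=3: 46 Hz, 50 Hz.
Within [12 Hz, 32 Hz]: 14 Hz, 18 Hz, 30 Hz.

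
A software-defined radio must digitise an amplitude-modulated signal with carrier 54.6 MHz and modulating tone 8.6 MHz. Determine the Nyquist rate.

126.4 MHz

AM sidebands sit at fc ± fm = 46 MHz and 63.2 MHz.
Highest-frequency component: 63.2 MHz.
Nyquist rate = 2 × 63.2 MHz = 126.4 MHz.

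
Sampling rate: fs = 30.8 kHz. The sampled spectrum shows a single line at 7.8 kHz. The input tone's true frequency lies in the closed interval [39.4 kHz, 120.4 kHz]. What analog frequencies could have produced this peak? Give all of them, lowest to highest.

53.8 kHz, 69.4 kHz, 84.6 kHz, 100.2 kHz, 115.4 kHz

Frequencies that alias to 7.8 kHz are k·fs ± 7.8 kHz for integer k ≥ 0.
k=0: 7.8 kHz.
k=1: 23 kHz, 38.6 kHz.
k=2: 53.8 kHz, 69.4 kHz.
k=3: 84.6 kHz, 100.2 kHz.
k=4: 115.4 kHz, 131 kHz.
k=5: 146.2 kHz, 161.8 kHz.
Within [39.4 kHz, 120.4 kHz]: 53.8 kHz, 69.4 kHz, 84.6 kHz, 100.2 kHz, 115.4 kHz.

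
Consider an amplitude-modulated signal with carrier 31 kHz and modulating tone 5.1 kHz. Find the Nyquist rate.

AM sidebands sit at fc ± fm = 25.9 kHz and 36.1 kHz.
Highest-frequency component: 36.1 kHz.
Nyquist rate = 2 × 36.1 kHz = 72.2 kHz.

72.2 kHz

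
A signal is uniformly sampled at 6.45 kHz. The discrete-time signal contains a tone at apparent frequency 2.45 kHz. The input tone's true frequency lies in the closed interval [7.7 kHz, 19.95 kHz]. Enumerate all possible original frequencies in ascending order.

Frequencies that alias to 2.45 kHz are k·fs ± 2.45 kHz for integer k ≥ 0.
k=0: 2.45 kHz.
k=1: 4 kHz, 8.9 kHz.
k=2: 10.45 kHz, 15.35 kHz.
k=3: 16.9 kHz, 21.8 kHz.
k=4: 23.35 kHz, 28.25 kHz.
Within [7.7 kHz, 19.95 kHz]: 8.9 kHz, 10.45 kHz, 15.35 kHz, 16.9 kHz.

8.9 kHz, 10.45 kHz, 15.35 kHz, 16.9 kHz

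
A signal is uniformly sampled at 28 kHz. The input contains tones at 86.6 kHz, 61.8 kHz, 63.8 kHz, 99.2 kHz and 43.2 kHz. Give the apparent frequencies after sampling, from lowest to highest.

2.6 kHz, 5.8 kHz, 7.8 kHz, 12.8 kHz

fs/2 = 14 kHz.
86.6 kHz mod fs = 2.6 kHz.
2.6 kHz ≤ fs/2 = 14 kHz, appears at 2.6 kHz.
61.8 kHz mod fs = 5.8 kHz.
5.8 kHz ≤ fs/2 = 14 kHz, appears at 5.8 kHz.
63.8 kHz mod fs = 7.8 kHz.
7.8 kHz ≤ fs/2 = 14 kHz, appears at 7.8 kHz.
99.2 kHz mod fs = 15.2 kHz.
15.2 kHz > fs/2 = 14 kHz, folds to fs − 15.2 kHz = 12.8 kHz.
43.2 kHz mod fs = 15.2 kHz.
15.2 kHz > fs/2 = 14 kHz, folds to fs − 15.2 kHz = 12.8 kHz.
Distinct values: {2.6 kHz, 5.8 kHz, 7.8 kHz, 12.8 kHz}.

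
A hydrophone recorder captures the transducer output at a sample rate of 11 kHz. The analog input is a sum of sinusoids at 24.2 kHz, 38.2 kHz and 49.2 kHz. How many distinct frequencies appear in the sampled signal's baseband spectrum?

2

fs/2 = 5.5 kHz.
24.2 kHz mod fs = 2.2 kHz.
2.2 kHz ≤ fs/2 = 5.5 kHz, appears at 2.2 kHz.
38.2 kHz mod fs = 5.2 kHz.
5.2 kHz ≤ fs/2 = 5.5 kHz, appears at 5.2 kHz.
49.2 kHz mod fs = 5.2 kHz.
5.2 kHz ≤ fs/2 = 5.5 kHz, appears at 5.2 kHz.
Distinct values: {2.2 kHz, 5.2 kHz} → 2.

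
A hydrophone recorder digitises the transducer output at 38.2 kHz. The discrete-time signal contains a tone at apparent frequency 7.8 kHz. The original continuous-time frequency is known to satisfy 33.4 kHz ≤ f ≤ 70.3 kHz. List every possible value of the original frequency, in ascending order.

Frequencies that alias to 7.8 kHz are k·fs ± 7.8 kHz for integer k ≥ 0.
k=0: 7.8 kHz.
k=1: 30.4 kHz, 46 kHz.
k=2: 68.6 kHz, 84.2 kHz.
k=3: 106.8 kHz, 122.4 kHz.
Within [33.4 kHz, 70.3 kHz]: 46 kHz, 68.6 kHz.

46 kHz, 68.6 kHz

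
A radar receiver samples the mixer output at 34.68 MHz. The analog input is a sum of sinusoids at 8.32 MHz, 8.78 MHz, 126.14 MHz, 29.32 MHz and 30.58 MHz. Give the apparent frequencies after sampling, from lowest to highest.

fs/2 = 17.34 MHz.
8.32 MHz ≤ fs/2 = 17.34 MHz, passes unchanged.
8.78 MHz ≤ fs/2 = 17.34 MHz, passes unchanged.
126.14 MHz mod fs = 22.1 MHz.
22.1 MHz > fs/2 = 17.34 MHz, folds to fs − 22.1 MHz = 12.58 MHz.
29.32 MHz > fs/2 = 17.34 MHz, folds to fs − 29.32 MHz = 5.36 MHz.
30.58 MHz > fs/2 = 17.34 MHz, folds to fs − 30.58 MHz = 4.1 MHz.
Distinct values: {4.1 MHz, 5.36 MHz, 8.32 MHz, 8.78 MHz, 12.58 MHz}.

4.1 MHz, 5.36 MHz, 8.32 MHz, 8.78 MHz, 12.58 MHz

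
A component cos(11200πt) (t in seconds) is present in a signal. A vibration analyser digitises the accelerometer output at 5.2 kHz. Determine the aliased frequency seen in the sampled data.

0.4 kHz

ω = 11200π rad/s → f = ω/(2π) = 5600 Hz = 5.6 kHz.
5.6 kHz mod fs = 0.4 kHz.
0.4 kHz ≤ fs/2 = 2.6 kHz, appears at 0.4 kHz.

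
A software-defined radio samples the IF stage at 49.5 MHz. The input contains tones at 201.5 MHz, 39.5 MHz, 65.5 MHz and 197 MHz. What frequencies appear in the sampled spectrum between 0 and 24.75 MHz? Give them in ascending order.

fs/2 = 24.75 MHz.
201.5 MHz mod fs = 3.5 MHz.
3.5 MHz ≤ fs/2 = 24.75 MHz, appears at 3.5 MHz.
39.5 MHz > fs/2 = 24.75 MHz, folds to fs − 39.5 MHz = 10 MHz.
65.5 MHz mod fs = 16 MHz.
16 MHz ≤ fs/2 = 24.75 MHz, appears at 16 MHz.
197 MHz mod fs = 48.5 MHz.
48.5 MHz > fs/2 = 24.75 MHz, folds to fs − 48.5 MHz = 1 MHz.
Distinct values: {1 MHz, 3.5 MHz, 10 MHz, 16 MHz}.

1 MHz, 3.5 MHz, 10 MHz, 16 MHz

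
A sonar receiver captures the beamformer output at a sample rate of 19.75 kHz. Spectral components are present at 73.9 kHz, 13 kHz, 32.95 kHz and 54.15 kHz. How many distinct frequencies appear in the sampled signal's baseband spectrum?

3

fs/2 = 9.875 kHz.
73.9 kHz mod fs = 14.65 kHz.
14.65 kHz > fs/2 = 9.875 kHz, folds to fs − 14.65 kHz = 5.1 kHz.
13 kHz > fs/2 = 9.875 kHz, folds to fs − 13 kHz = 6.75 kHz.
32.95 kHz mod fs = 13.2 kHz.
13.2 kHz > fs/2 = 9.875 kHz, folds to fs − 13.2 kHz = 6.55 kHz.
54.15 kHz mod fs = 14.65 kHz.
14.65 kHz > fs/2 = 9.875 kHz, folds to fs − 14.65 kHz = 5.1 kHz.
Distinct values: {5.1 kHz, 6.55 kHz, 6.75 kHz} → 3.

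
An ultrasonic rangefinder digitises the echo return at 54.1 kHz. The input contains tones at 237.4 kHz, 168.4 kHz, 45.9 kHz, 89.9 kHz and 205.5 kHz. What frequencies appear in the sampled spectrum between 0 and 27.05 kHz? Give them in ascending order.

6.1 kHz, 8.2 kHz, 10.9 kHz, 18.3 kHz, 21 kHz

fs/2 = 27.05 kHz.
237.4 kHz mod fs = 21 kHz.
21 kHz ≤ fs/2 = 27.05 kHz, appears at 21 kHz.
168.4 kHz mod fs = 6.1 kHz.
6.1 kHz ≤ fs/2 = 27.05 kHz, appears at 6.1 kHz.
45.9 kHz > fs/2 = 27.05 kHz, folds to fs − 45.9 kHz = 8.2 kHz.
89.9 kHz mod fs = 35.8 kHz.
35.8 kHz > fs/2 = 27.05 kHz, folds to fs − 35.8 kHz = 18.3 kHz.
205.5 kHz mod fs = 43.2 kHz.
43.2 kHz > fs/2 = 27.05 kHz, folds to fs − 43.2 kHz = 10.9 kHz.
Distinct values: {6.1 kHz, 8.2 kHz, 10.9 kHz, 18.3 kHz, 21 kHz}.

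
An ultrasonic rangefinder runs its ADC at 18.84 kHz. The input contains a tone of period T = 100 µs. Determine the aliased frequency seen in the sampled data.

T = 100 µs → f = 1/T = 10 kHz.
10 kHz > fs/2 = 9.42 kHz, folds to fs − 10 kHz = 8.84 kHz.

8.84 kHz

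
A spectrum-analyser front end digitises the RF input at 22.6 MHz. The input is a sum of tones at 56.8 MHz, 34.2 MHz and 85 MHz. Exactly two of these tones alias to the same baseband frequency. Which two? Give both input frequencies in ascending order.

fs/2 = 11.3 MHz.
56.8 MHz mod fs = 11.6 MHz.
11.6 MHz > fs/2 = 11.3 MHz, folds to fs − 11.6 MHz = 11 MHz.
34.2 MHz mod fs = 11.6 MHz.
11.6 MHz > fs/2 = 11.3 MHz, folds to fs − 11.6 MHz = 11 MHz.
85 MHz mod fs = 17.2 MHz.
17.2 MHz > fs/2 = 11.3 MHz, folds to fs − 17.2 MHz = 5.4 MHz.
34.2 MHz and 56.8 MHz both map to 11 MHz.

34.2 MHz, 56.8 MHz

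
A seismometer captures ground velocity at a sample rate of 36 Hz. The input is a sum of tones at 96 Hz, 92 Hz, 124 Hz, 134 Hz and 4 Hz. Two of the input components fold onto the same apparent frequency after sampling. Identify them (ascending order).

fs/2 = 18 Hz.
96 Hz mod fs = 24 Hz.
24 Hz > fs/2 = 18 Hz, folds to fs − 24 Hz = 12 Hz.
92 Hz mod fs = 20 Hz.
20 Hz > fs/2 = 18 Hz, folds to fs − 20 Hz = 16 Hz.
124 Hz mod fs = 16 Hz.
16 Hz ≤ fs/2 = 18 Hz, appears at 16 Hz.
134 Hz mod fs = 26 Hz.
26 Hz > fs/2 = 18 Hz, folds to fs − 26 Hz = 10 Hz.
4 Hz ≤ fs/2 = 18 Hz, passes unchanged.
92 Hz and 124 Hz both map to 16 Hz.

92 Hz, 124 Hz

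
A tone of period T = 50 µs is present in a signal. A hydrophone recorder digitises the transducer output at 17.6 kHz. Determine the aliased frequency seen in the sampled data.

T = 50 µs → f = 1/T = 20 kHz.
20 kHz mod fs = 2.4 kHz.
2.4 kHz ≤ fs/2 = 8.8 kHz, appears at 2.4 kHz.

2.4 kHz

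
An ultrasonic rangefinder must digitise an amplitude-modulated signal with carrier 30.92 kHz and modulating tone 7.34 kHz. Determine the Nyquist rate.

AM sidebands sit at fc ± fm = 23.58 kHz and 38.26 kHz.
Highest-frequency component: 38.26 kHz.
Nyquist rate = 2 × 38.26 kHz = 76.52 kHz.

76.52 kHz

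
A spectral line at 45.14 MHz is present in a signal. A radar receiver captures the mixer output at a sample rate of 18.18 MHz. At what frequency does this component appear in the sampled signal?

8.78 MHz

45.14 MHz mod fs = 8.78 MHz.
8.78 MHz ≤ fs/2 = 9.09 MHz, appears at 8.78 MHz.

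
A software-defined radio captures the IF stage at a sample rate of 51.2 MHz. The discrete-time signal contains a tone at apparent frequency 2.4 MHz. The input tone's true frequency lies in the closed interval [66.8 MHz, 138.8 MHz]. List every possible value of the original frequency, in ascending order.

Frequencies that alias to 2.4 MHz are k·fs ± 2.4 MHz for integer k ≥ 0.
k=0: 2.4 MHz.
k=1: 48.8 MHz, 53.6 MHz.
k=2: 100 MHz, 104.8 MHz.
k=3: 151.2 MHz, 156 MHz.
Within [66.8 MHz, 138.8 MHz]: 100 MHz, 104.8 MHz.

100 MHz, 104.8 MHz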